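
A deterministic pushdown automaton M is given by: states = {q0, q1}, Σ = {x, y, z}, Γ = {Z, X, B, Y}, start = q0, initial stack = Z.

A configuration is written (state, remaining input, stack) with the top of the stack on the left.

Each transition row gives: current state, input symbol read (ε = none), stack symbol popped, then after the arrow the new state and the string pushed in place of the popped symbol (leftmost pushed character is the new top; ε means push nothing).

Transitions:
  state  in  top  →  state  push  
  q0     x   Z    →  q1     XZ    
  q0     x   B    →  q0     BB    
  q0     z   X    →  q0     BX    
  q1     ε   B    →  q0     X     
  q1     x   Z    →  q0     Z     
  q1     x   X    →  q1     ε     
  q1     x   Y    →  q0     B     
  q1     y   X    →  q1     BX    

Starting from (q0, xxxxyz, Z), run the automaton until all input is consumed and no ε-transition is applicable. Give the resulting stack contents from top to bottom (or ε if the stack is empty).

BXXZ

(q0, xxxxyz, Z) ⊢ (q1, xxxyz, XZ) ⊢ (q1, xxyz, Z) ⊢ (q0, xyz, Z) ⊢ (q1, yz, XZ) ⊢ (q1, z, BXZ) ⊢ (q0, z, XXZ) ⊢ (q0, ε, BXXZ)
All input consumed in state q0 with stack BXXZ.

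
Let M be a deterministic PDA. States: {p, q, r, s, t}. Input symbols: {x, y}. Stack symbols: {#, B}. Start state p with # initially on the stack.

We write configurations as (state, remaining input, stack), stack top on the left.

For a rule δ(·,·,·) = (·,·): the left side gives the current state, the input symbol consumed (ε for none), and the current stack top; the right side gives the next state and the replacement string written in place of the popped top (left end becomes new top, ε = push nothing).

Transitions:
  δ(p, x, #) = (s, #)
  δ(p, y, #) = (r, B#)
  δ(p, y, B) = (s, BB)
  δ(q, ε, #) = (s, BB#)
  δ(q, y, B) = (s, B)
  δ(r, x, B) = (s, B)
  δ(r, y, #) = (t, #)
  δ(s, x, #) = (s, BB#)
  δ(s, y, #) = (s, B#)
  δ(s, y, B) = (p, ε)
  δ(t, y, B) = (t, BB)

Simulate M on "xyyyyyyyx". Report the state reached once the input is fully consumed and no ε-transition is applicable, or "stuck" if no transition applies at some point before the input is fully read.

stuck

(p, xyyyyyyyx, #)
  read x, top #: go to s, push # → (s, yyyyyyyx, #)
  read y, top #: go to s, push B# → (s, yyyyyyx, B#)
  read y, top B: go to p, push ε → (p, yyyyyx, #)
  read y, top #: go to r, push B# → (r, yyyyx, B#)
No transition for (r, y, top B); M blocks with input yyyyx remaining.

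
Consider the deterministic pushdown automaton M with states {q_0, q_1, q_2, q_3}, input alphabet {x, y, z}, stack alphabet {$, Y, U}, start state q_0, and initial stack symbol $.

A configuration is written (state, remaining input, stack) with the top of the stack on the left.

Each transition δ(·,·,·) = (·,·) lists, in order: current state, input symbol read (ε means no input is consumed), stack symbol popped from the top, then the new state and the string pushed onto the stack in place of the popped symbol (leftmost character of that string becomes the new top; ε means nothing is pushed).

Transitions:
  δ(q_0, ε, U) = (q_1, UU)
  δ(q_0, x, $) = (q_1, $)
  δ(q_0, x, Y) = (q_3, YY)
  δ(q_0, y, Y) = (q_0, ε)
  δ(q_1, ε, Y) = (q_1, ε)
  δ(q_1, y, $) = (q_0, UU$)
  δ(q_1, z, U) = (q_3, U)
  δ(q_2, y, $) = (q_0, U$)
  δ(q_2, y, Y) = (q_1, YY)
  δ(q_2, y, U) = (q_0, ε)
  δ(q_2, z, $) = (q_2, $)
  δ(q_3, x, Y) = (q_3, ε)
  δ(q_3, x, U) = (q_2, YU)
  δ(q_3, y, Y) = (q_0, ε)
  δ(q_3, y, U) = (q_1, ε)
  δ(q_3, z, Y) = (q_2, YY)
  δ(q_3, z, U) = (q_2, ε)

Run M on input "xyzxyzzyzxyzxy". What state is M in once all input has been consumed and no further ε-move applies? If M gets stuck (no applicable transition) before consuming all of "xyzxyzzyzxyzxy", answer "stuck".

(q_0, xyzxyzzyzxyzxy, $) ⊢ (q_1, yzxyzzyzxyzxy, $) ⊢ (q_0, zxyzzyzxyzxy, UU$) ⊢ (q_1, zxyzzyzxyzxy, UUU$) ⊢ (q_3, xyzzyzxyzxy, UUU$) ⊢ (q_2, yzzyzxyzxy, YUUU$) ⊢ (q_1, zzyzxyzxy, YYUUU$) ⊢ (q_1, zzyzxyzxy, YUUU$) ⊢ (q_1, zzyzxyzxy, UUU$) ⊢ (q_3, zyzxyzxy, UUU$) ⊢ (q_2, yzxyzxy, UU$) ⊢ (q_0, zxyzxy, U$) ⊢ (q_1, zxyzxy, UU$) ⊢ (q_3, xyzxy, UU$) ⊢ (q_2, yzxy, YUU$) ⊢ (q_1, zxy, YYUU$) ⊢ (q_1, zxy, YUU$) ⊢ (q_1, zxy, UU$) ⊢ (q_3, xy, UU$) ⊢ (q_2, y, YUU$) ⊢ (q_1, ε, YYUU$) ⊢ (q_1, ε, YUU$) ⊢ (q_1, ε, UU$)
All input consumed; M is in state q_1.

q_1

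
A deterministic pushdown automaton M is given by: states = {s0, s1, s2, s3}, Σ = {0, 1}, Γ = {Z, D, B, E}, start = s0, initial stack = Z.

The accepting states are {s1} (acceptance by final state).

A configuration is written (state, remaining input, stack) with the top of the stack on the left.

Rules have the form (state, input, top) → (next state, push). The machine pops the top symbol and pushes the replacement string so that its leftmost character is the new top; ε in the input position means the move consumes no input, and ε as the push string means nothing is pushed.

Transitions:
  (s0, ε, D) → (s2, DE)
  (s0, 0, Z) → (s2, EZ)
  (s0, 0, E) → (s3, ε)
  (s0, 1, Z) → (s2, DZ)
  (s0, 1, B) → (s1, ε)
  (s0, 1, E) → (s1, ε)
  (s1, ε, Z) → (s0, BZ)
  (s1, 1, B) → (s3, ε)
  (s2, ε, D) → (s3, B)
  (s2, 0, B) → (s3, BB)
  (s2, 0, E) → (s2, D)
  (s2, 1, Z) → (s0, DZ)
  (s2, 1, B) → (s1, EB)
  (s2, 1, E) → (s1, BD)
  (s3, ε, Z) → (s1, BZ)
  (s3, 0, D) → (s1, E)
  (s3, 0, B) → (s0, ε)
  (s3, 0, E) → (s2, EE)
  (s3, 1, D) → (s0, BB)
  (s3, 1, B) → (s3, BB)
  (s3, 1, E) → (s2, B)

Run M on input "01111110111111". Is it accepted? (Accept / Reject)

(s0, 01111110111111, Z) ⊢ (s2, 1111110111111, EZ) ⊢ (s1, 111110111111, BDZ) ⊢ (s3, 11110111111, DZ) ⊢ (s0, 1110111111, BBZ) ⊢ (s1, 110111111, BZ) ⊢ (s3, 10111111, Z) ⊢ (s1, 10111111, BZ) ⊢ (s3, 0111111, Z) ⊢ (s1, 0111111, BZ)
No transition applies at (s1, 0111111, BZ); input not fully consumed.

Reject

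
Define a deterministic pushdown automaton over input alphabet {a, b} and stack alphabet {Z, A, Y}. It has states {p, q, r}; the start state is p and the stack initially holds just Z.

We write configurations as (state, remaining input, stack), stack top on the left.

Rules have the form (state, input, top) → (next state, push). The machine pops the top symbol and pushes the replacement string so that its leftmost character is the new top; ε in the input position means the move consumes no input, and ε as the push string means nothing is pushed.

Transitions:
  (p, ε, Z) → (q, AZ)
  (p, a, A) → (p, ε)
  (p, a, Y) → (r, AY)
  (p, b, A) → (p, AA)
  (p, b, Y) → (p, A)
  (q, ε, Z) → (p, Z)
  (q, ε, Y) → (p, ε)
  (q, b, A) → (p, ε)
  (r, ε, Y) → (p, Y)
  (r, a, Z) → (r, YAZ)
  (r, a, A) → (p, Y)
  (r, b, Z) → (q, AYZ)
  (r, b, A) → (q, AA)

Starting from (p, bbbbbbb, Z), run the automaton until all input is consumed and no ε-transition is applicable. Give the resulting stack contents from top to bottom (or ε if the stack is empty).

(p, bbbbbbb, Z)
  ε-move, top Z: go to q, push AZ → (q, bbbbbbb, AZ)
  read b, top A: go to p, push ε → (p, bbbbbb, Z)
  ε-move, top Z: go to q, push AZ → (q, bbbbbb, AZ)
  read b, top A: go to p, push ε → (p, bbbbb, Z)
  ε-move, top Z: go to q, push AZ → (q, bbbbb, AZ)
  read b, top A: go to p, push ε → (p, bbbb, Z)
  ε-move, top Z: go to q, push AZ → (q, bbbb, AZ)
  read b, top A: go to p, push ε → (p, bbb, Z)
  ε-move, top Z: go to q, push AZ → (q, bbb, AZ)
  read b, top A: go to p, push ε → (p, bb, Z)
  ε-move, top Z: go to q, push AZ → (q, bb, AZ)
  read b, top A: go to p, push ε → (p, b, Z)
  ε-move, top Z: go to q, push AZ → (q, b, AZ)
  read b, top A: go to p, push ε → (p, ε, Z)
  ε-move, top Z: go to q, push AZ → (q, ε, AZ)
All input consumed in state q with stack AZ.

AZ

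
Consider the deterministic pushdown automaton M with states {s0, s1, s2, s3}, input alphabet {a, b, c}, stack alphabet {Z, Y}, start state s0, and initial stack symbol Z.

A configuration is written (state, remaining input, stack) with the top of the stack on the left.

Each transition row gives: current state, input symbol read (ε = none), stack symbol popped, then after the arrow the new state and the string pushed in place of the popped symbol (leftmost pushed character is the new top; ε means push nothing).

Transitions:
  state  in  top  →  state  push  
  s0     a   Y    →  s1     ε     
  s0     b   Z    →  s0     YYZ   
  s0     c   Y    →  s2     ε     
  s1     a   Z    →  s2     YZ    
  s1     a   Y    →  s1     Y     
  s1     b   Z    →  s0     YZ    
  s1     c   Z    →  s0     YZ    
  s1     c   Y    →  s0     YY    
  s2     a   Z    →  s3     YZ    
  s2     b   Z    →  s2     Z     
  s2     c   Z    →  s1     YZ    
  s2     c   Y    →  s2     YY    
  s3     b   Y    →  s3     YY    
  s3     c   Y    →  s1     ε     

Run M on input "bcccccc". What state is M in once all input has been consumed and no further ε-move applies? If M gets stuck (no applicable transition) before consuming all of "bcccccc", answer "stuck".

(s0, bcccccc, Z) ⊢ (s0, cccccc, YYZ) ⊢ (s2, ccccc, YZ) ⊢ (s2, cccc, YYZ) ⊢ (s2, ccc, YYYZ) ⊢ (s2, cc, YYYYZ) ⊢ (s2, c, YYYYYZ) ⊢ (s2, ε, YYYYYYZ)
All input consumed; M is in state s2.

s2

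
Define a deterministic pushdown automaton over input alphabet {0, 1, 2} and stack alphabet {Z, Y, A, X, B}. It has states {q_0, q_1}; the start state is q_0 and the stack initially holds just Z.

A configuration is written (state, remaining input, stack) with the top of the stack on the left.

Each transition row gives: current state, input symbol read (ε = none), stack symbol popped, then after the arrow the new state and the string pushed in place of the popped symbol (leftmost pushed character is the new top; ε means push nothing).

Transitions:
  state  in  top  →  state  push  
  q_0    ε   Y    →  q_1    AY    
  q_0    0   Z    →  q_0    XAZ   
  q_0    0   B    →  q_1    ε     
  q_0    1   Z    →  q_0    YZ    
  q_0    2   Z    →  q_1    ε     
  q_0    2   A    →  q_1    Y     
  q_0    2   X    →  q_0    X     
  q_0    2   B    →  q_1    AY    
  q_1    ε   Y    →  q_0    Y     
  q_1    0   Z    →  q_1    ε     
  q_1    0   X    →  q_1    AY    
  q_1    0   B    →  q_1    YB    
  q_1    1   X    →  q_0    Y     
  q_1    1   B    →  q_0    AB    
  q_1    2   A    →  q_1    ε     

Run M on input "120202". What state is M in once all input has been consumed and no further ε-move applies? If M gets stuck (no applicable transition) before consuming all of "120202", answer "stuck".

(q_0, 120202, Z) ⊢ (q_0, 20202, YZ) ⊢ (q_1, 20202, AYZ) ⊢ (q_1, 0202, YZ) ⊢ (q_0, 0202, YZ) ⊢ (q_1, 0202, AYZ)
No transition for (q_1, 0, top A); M blocks with input 0202 remaining.

stuck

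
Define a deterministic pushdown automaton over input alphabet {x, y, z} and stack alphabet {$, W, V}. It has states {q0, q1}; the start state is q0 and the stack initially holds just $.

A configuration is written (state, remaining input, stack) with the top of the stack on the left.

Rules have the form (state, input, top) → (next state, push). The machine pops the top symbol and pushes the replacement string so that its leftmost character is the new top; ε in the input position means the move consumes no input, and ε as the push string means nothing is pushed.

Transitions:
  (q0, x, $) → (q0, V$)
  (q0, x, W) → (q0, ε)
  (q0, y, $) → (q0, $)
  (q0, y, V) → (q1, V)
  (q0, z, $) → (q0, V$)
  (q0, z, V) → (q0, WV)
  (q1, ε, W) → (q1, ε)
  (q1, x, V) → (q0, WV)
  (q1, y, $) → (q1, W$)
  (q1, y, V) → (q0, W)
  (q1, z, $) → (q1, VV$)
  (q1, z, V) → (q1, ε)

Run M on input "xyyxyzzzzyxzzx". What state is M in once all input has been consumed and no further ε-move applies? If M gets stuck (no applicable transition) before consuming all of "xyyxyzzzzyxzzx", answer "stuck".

(q0, xyyxyzzzzyxzzx, $)
  read x, top $: go to q0, push V$ → (q0, yyxyzzzzyxzzx, V$)
  read y, top V: go to q1, push V → (q1, yxyzzzzyxzzx, V$)
  read y, top V: go to q0, push W → (q0, xyzzzzyxzzx, W$)
  read x, top W: go to q0, push ε → (q0, yzzzzyxzzx, $)
  read y, top $: go to q0, push $ → (q0, zzzzyxzzx, $)
  read z, top $: go to q0, push V$ → (q0, zzzyxzzx, V$)
  read z, top V: go to q0, push WV → (q0, zzyxzzx, WV$)
No transition for (q0, z, top W); M blocks with input zzyxzzx remaining.

stuck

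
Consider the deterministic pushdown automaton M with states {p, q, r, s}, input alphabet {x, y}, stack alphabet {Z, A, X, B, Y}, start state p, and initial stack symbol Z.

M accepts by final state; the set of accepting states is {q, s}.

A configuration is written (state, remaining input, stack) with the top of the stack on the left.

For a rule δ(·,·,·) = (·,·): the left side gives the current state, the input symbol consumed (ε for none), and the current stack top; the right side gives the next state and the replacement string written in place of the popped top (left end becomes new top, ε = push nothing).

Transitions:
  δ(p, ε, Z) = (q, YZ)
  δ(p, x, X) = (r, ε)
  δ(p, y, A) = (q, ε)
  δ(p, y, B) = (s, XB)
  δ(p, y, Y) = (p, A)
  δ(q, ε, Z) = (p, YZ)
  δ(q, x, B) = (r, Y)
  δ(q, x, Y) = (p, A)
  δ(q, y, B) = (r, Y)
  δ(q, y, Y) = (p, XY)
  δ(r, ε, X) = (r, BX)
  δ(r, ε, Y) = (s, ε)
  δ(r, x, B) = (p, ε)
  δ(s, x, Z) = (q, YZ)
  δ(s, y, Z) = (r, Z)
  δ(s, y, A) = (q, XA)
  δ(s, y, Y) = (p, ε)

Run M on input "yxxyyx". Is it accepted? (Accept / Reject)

(p, yxxyyx, Z) ⊢ (q, yxxyyx, YZ) ⊢ (p, xxyyx, XYZ) ⊢ (r, xyyx, YZ) ⊢ (s, xyyx, Z) ⊢ (q, yyx, YZ) ⊢ (p, yx, XYZ)
No transition applies at (p, yx, XYZ); input not fully consumed.

Reject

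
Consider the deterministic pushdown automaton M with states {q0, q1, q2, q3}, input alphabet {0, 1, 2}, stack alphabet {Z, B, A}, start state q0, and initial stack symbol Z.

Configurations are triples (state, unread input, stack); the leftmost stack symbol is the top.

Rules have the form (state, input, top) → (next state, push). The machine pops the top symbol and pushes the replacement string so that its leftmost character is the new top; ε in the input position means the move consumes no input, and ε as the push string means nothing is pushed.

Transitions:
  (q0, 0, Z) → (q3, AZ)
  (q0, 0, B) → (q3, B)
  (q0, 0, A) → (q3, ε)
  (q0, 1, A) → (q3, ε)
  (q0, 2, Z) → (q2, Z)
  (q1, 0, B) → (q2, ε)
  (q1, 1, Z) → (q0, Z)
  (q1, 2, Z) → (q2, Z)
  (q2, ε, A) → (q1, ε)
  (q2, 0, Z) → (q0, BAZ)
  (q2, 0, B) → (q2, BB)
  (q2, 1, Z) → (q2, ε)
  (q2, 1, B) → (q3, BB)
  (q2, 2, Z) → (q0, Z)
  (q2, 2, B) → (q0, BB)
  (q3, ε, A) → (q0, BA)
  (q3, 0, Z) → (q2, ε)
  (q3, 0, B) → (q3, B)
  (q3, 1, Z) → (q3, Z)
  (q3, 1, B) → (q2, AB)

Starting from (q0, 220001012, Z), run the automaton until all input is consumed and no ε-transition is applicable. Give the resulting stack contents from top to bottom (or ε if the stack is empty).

(q0, 220001012, Z)
  read 2, top Z: go to q2, push Z → (q2, 20001012, Z)
  read 2, top Z: go to q0, push Z → (q0, 0001012, Z)
  read 0, top Z: go to q3, push AZ → (q3, 001012, AZ)
  ε-move, top A: go to q0, push BA → (q0, 001012, BAZ)
  read 0, top B: go to q3, push B → (q3, 01012, BAZ)
  read 0, top B: go to q3, push B → (q3, 1012, BAZ)
  read 1, top B: go to q2, push AB → (q2, 012, ABAZ)
  ε-move, top A: go to q1, push ε → (q1, 012, BAZ)
  read 0, top B: go to q2, push ε → (q2, 12, AZ)
  ε-move, top A: go to q1, push ε → (q1, 12, Z)
  read 1, top Z: go to q0, push Z → (q0, 2, Z)
  read 2, top Z: go to q2, push Z → (q2, ε, Z)
All input consumed in state q2 with stack Z.

Z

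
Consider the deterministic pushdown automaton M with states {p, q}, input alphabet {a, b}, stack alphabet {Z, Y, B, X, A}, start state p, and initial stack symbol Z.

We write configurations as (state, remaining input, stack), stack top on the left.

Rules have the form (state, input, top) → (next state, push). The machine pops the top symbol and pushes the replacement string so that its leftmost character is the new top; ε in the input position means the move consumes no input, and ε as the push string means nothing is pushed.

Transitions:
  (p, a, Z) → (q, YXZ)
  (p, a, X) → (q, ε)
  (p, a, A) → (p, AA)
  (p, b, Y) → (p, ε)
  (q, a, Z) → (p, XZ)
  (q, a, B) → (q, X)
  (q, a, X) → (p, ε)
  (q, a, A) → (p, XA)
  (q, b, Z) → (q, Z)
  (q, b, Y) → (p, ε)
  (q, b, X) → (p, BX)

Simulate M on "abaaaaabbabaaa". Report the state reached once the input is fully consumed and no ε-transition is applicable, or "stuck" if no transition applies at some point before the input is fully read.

(p, abaaaaabbabaaa, Z) ⊢ (q, baaaaabbabaaa, YXZ) ⊢ (p, aaaaabbabaaa, XZ) ⊢ (q, aaaabbabaaa, Z) ⊢ (p, aaabbabaaa, XZ) ⊢ (q, aabbabaaa, Z) ⊢ (p, abbabaaa, XZ) ⊢ (q, bbabaaa, Z) ⊢ (q, babaaa, Z) ⊢ (q, abaaa, Z) ⊢ (p, baaa, XZ)
No transition for (p, b, top X); M blocks with input baaa remaining.

stuck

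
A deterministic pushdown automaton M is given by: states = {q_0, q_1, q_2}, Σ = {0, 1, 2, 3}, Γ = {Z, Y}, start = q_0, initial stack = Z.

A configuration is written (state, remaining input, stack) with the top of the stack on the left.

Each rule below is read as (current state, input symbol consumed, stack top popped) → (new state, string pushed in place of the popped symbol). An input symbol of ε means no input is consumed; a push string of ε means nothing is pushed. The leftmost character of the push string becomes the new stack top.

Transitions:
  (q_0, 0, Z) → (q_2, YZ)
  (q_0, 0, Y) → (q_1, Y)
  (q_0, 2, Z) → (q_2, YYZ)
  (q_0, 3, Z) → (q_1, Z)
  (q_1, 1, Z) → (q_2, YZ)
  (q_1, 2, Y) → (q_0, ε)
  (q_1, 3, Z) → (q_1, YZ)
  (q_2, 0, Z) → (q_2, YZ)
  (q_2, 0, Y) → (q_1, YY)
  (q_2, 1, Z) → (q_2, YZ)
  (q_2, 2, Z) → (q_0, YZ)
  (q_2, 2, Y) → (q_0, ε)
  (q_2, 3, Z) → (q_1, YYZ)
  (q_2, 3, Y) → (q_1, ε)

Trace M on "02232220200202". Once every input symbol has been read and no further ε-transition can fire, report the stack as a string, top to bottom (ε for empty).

(q_0, 02232220200202, Z) ⊢ (q_2, 2232220200202, YZ) ⊢ (q_0, 232220200202, Z) ⊢ (q_2, 32220200202, YYZ) ⊢ (q_1, 2220200202, YZ) ⊢ (q_0, 220200202, Z) ⊢ (q_2, 20200202, YYZ) ⊢ (q_0, 0200202, YZ) ⊢ (q_1, 200202, YZ) ⊢ (q_0, 00202, Z) ⊢ (q_2, 0202, YZ) ⊢ (q_1, 202, YYZ) ⊢ (q_0, 02, YZ) ⊢ (q_1, 2, YZ) ⊢ (q_0, ε, Z)
All input consumed in state q_0 with stack Z.

Z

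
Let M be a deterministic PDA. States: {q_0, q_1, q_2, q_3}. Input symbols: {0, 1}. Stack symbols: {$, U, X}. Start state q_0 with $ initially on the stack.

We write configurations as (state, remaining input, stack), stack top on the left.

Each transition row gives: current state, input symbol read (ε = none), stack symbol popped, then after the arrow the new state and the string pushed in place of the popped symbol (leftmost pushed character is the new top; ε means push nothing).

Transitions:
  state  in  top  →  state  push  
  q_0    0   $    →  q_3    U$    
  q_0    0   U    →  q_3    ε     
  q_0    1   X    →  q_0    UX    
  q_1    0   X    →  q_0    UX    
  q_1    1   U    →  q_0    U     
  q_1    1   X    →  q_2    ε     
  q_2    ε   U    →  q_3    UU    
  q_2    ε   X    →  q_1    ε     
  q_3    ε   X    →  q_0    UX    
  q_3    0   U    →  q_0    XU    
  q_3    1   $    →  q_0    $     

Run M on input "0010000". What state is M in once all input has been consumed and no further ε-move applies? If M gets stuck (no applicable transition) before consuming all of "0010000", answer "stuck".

q_0

(q_0, 0010000, $)
  read 0, top $: go to q_3, push U$ → (q_3, 010000, U$)
  read 0, top U: go to q_0, push XU → (q_0, 10000, XU$)
  read 1, top X: go to q_0, push UX → (q_0, 0000, UXU$)
  read 0, top U: go to q_3, push ε → (q_3, 000, XU$)
  ε-move, top X: go to q_0, push UX → (q_0, 000, UXU$)
  read 0, top U: go to q_3, push ε → (q_3, 00, XU$)
  ε-move, top X: go to q_0, push UX → (q_0, 00, UXU$)
  read 0, top U: go to q_3, push ε → (q_3, 0, XU$)
  ε-move, top X: go to q_0, push UX → (q_0, 0, UXU$)
  read 0, top U: go to q_3, push ε → (q_3, ε, XU$)
  ε-move, top X: go to q_0, push UX → (q_0, ε, UXU$)
All input consumed; M is in state q_0.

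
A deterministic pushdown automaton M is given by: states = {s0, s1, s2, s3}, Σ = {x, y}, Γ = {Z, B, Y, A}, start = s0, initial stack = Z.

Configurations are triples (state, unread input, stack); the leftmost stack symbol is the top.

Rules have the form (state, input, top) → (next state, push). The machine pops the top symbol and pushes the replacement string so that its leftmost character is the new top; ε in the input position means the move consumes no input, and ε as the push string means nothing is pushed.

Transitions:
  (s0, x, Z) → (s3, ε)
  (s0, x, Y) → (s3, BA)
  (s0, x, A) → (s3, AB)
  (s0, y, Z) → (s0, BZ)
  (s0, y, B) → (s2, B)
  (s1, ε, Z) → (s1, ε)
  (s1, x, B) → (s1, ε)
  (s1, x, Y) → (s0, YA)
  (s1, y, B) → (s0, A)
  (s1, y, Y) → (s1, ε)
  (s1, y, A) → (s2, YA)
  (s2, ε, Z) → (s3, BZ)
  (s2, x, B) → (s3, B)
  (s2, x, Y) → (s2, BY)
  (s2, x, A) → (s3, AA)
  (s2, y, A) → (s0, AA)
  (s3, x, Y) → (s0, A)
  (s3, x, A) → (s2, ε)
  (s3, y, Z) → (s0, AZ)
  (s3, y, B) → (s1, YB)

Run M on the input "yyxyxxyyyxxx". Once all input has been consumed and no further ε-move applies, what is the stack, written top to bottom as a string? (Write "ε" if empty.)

(s0, yyxyxxyyyxxx, Z) ⊢ (s0, yxyxxyyyxxx, BZ) ⊢ (s2, xyxxyyyxxx, BZ) ⊢ (s3, yxxyyyxxx, BZ) ⊢ (s1, xxyyyxxx, YBZ) ⊢ (s0, xyyyxxx, YABZ) ⊢ (s3, yyyxxx, BAABZ) ⊢ (s1, yyxxx, YBAABZ) ⊢ (s1, yxxx, BAABZ) ⊢ (s0, xxx, AAABZ) ⊢ (s3, xx, ABAABZ) ⊢ (s2, x, BAABZ) ⊢ (s3, ε, BAABZ)
All input consumed in state s3 with stack BAABZ.

BAABZ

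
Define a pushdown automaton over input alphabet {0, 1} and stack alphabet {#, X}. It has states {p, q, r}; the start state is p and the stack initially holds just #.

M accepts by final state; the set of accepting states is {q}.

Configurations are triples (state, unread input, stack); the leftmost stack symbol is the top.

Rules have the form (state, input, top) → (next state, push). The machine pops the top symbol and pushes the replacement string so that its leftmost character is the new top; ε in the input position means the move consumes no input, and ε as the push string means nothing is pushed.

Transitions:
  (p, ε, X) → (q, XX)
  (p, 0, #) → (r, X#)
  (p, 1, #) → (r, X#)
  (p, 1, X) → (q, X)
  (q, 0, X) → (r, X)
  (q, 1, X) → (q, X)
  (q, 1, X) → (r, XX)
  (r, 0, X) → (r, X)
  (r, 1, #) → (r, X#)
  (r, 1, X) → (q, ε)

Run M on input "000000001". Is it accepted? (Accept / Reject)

One accepting computation: (p, 000000001, #) ⊢ (r, 00000001, X#) ⊢ (r, 0000001, X#) ⊢ (r, 000001, X#) ⊢ (r, 00001, X#) ⊢ (r, 0001, X#) ⊢ (r, 001, X#) ⊢ (r, 01, X#) ⊢ (r, 1, X#) ⊢ (q, ε, #)
All input consumed and state q ∈ F.

Accept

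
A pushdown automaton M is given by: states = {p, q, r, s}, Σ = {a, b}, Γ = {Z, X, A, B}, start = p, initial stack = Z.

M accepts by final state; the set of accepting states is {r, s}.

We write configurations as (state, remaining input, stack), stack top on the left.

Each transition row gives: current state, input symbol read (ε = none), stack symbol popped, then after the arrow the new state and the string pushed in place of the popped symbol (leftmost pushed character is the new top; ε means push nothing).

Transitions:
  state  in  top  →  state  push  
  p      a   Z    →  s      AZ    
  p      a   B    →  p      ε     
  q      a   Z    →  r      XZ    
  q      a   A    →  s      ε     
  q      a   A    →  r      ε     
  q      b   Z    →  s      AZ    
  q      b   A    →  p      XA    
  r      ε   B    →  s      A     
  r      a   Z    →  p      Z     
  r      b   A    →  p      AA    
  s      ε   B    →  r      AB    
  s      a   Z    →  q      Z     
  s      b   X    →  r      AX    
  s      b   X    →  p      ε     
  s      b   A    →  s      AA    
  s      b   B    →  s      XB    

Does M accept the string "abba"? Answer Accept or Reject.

Reject

No computation consumes all input and reaches a final state.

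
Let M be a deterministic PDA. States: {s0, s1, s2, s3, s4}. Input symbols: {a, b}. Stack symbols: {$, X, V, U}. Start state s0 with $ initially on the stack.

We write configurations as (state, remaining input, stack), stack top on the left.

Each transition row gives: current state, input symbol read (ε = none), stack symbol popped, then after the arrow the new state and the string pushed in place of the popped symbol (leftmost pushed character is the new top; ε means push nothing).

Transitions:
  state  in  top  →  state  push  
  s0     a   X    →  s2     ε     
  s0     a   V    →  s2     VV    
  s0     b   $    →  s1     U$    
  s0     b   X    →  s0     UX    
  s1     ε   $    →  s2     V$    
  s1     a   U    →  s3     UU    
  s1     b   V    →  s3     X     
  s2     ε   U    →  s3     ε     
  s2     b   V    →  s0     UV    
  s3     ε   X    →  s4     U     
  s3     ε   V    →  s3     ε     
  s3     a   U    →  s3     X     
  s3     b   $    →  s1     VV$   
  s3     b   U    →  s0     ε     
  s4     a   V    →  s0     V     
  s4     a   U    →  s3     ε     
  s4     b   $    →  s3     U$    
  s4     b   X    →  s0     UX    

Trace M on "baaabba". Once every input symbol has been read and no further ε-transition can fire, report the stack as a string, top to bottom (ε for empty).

UU$

(s0, baaabba, $)
  read b, top $: go to s1, push U$ → (s1, aaabba, U$)
  read a, top U: go to s3, push UU → (s3, aabba, UU$)
  read a, top U: go to s3, push X → (s3, abba, XU$)
  ε-move, top X: go to s4, push U → (s4, abba, UU$)
  read a, top U: go to s3, push ε → (s3, bba, U$)
  read b, top U: go to s0, push ε → (s0, ba, $)
  read b, top $: go to s1, push U$ → (s1, a, U$)
  read a, top U: go to s3, push UU → (s3, ε, UU$)
All input consumed in state s3 with stack UU$.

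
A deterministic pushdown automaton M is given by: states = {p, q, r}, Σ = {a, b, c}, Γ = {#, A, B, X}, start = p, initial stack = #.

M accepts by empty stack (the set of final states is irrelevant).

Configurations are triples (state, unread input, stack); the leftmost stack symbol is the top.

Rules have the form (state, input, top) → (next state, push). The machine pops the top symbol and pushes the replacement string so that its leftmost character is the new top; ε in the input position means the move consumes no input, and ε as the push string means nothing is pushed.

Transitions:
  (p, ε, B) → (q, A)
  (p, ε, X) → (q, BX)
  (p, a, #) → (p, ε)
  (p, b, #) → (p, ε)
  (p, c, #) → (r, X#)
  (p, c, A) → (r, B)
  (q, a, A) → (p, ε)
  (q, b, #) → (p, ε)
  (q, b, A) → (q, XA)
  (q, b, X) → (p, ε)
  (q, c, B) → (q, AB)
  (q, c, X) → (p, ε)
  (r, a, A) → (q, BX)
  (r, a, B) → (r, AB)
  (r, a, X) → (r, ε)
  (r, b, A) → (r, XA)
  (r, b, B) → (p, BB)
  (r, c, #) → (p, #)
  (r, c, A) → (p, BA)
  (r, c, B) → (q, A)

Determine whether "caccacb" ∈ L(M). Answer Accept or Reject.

Accept

(p, caccacb, #)
  read c, top #: go to r, push X# → (r, accacb, X#)
  read a, top X: go to r, push ε → (r, ccacb, #)
  read c, top #: go to p, push # → (p, cacb, #)
  read c, top #: go to r, push X# → (r, acb, X#)
  read a, top X: go to r, push ε → (r, cb, #)
  read c, top #: go to p, push # → (p, b, #)
  read b, top #: go to p, push ε → (p, ε, ε)
All input consumed and the stack is empty.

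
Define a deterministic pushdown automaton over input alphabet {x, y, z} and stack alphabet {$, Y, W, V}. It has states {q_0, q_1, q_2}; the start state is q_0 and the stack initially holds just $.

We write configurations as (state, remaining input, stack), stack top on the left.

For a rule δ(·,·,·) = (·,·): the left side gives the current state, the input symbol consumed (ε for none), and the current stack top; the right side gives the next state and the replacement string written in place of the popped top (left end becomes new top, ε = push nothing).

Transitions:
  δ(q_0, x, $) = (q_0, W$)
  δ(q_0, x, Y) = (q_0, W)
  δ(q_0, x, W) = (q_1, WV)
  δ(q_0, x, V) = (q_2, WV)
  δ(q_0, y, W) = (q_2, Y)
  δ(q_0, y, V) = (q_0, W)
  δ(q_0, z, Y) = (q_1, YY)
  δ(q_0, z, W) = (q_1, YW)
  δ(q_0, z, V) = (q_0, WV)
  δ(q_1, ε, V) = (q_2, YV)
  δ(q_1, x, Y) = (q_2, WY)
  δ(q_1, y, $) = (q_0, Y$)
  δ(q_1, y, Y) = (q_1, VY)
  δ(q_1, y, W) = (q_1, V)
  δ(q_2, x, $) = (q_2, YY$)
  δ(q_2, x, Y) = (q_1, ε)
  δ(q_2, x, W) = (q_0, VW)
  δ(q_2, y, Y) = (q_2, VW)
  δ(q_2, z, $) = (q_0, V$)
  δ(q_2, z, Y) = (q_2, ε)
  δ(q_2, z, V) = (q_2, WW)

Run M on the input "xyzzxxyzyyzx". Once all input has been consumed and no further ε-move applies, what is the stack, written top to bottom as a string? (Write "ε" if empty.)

VWWWVYWWV$

(q_0, xyzzxxyzyyzx, $) ⊢ (q_0, yzzxxyzyyzx, W$) ⊢ (q_2, zzxxyzyyzx, Y$) ⊢ (q_2, zxxyzyyzx, $) ⊢ (q_0, xxyzyyzx, V$) ⊢ (q_2, xyzyyzx, WV$) ⊢ (q_0, yzyyzx, VWV$) ⊢ (q_0, zyyzx, WWV$) ⊢ (q_1, yyzx, YWWV$) ⊢ (q_1, yzx, VYWWV$) ⊢ (q_2, yzx, YVYWWV$) ⊢ (q_2, zx, VWVYWWV$) ⊢ (q_2, x, WWWVYWWV$) ⊢ (q_0, ε, VWWWVYWWV$)
All input consumed in state q_0 with stack VWWWVYWWV$.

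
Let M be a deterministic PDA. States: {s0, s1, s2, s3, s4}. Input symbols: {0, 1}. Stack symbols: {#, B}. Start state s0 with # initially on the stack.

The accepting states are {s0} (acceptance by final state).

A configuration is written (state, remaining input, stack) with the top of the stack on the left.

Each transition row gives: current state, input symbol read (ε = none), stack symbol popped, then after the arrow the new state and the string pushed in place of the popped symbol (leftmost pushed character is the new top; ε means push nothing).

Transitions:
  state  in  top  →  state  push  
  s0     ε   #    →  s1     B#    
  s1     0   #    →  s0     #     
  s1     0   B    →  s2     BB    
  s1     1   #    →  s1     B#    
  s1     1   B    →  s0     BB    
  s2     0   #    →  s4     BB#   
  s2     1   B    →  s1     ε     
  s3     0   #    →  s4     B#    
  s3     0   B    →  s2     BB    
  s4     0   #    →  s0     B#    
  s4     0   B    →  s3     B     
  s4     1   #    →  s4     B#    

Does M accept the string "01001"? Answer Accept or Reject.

(s0, 01001, #) ⊢ (s1, 01001, B#) ⊢ (s2, 1001, BB#) ⊢ (s1, 001, B#) ⊢ (s2, 01, BB#)
No transition applies at (s2, 01, BB#); input not fully consumed.

Reject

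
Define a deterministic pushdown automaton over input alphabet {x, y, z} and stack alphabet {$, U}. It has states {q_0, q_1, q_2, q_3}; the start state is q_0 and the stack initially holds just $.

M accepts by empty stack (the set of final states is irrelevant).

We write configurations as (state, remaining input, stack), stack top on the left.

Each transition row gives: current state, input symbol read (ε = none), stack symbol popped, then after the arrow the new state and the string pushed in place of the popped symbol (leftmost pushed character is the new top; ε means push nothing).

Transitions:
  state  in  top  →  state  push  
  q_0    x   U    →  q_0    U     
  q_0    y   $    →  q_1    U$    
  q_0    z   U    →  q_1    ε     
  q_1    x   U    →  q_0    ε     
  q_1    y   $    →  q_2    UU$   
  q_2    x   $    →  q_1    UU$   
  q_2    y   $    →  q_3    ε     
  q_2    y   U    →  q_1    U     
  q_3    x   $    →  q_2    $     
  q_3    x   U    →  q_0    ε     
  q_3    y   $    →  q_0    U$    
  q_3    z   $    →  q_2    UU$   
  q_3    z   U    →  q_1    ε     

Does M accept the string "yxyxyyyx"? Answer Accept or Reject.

Reject

(q_0, yxyxyyyx, $)
  read y, top $: go to q_1, push U$ → (q_1, xyxyyyx, U$)
  read x, top U: go to q_0, push ε → (q_0, yxyyyx, $)
  read y, top $: go to q_1, push U$ → (q_1, xyyyx, U$)
  read x, top U: go to q_0, push ε → (q_0, yyyx, $)
  read y, top $: go to q_1, push U$ → (q_1, yyx, U$)
No transition applies at (q_1, yyx, U$); input not fully consumed.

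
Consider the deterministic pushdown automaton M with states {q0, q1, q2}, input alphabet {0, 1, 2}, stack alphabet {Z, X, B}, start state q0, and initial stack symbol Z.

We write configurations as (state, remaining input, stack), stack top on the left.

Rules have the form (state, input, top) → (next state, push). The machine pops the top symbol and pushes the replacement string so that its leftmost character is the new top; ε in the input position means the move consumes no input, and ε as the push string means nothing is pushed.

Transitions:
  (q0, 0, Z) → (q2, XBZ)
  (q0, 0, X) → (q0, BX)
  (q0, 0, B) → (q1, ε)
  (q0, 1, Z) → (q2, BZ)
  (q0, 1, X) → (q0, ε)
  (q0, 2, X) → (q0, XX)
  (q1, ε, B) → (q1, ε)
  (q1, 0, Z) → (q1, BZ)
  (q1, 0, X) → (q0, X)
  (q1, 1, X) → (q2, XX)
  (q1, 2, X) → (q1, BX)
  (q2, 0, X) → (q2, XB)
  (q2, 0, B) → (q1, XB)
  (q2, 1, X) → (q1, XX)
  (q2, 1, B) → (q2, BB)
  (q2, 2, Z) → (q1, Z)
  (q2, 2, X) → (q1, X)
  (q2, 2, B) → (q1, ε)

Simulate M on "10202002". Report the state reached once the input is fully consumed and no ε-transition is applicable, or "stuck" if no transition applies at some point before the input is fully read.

(q0, 10202002, Z) ⊢ (q2, 0202002, BZ) ⊢ (q1, 202002, XBZ) ⊢ (q1, 02002, BXBZ) ⊢ (q1, 02002, XBZ) ⊢ (q0, 2002, XBZ) ⊢ (q0, 002, XXBZ) ⊢ (q0, 02, BXXBZ) ⊢ (q1, 2, XXBZ) ⊢ (q1, ε, BXXBZ) ⊢ (q1, ε, XXBZ)
All input consumed; M is in state q1.

q1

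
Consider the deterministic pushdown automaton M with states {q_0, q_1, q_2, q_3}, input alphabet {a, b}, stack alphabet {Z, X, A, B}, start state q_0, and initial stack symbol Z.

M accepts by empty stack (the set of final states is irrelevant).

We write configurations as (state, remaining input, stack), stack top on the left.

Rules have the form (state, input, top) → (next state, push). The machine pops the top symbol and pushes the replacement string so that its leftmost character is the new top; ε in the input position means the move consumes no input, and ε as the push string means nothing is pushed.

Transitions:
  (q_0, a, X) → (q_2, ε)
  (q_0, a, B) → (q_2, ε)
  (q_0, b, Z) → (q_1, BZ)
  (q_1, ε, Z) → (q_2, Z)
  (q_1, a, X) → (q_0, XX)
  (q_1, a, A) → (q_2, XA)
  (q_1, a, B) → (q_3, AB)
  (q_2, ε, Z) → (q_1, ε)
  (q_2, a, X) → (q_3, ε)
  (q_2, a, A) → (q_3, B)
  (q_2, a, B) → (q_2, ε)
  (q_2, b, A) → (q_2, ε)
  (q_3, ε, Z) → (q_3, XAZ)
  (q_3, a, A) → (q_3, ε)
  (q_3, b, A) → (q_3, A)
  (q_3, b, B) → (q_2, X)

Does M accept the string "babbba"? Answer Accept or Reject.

Reject

(q_0, babbba, Z)
  read b, top Z: go to q_1, push BZ → (q_1, abbba, BZ)
  read a, top B: go to q_3, push AB → (q_3, bbba, ABZ)
  read b, top A: go to q_3, push A → (q_3, bba, ABZ)
  read b, top A: go to q_3, push A → (q_3, ba, ABZ)
  read b, top A: go to q_3, push A → (q_3, a, ABZ)
  read a, top A: go to q_3, push ε → (q_3, ε, BZ)
All input consumed; stack is BZ, not empty, and no further ε-move applies.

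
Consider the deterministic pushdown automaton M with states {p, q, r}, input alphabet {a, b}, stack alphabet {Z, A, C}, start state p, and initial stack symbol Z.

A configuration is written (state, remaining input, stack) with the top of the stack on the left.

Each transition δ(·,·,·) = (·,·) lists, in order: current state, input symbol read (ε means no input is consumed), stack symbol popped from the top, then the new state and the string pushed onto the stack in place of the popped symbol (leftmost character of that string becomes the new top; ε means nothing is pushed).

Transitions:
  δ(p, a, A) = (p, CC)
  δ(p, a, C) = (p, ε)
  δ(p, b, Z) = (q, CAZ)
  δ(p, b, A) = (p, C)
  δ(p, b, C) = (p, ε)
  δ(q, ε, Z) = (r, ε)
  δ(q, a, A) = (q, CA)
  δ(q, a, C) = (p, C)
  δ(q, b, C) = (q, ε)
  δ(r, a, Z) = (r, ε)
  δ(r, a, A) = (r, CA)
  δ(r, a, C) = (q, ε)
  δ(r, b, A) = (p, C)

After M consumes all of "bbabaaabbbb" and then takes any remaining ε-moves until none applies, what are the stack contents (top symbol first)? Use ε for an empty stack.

(p, bbabaaabbbb, Z) ⊢ (q, babaaabbbb, CAZ) ⊢ (q, abaaabbbb, AZ) ⊢ (q, baaabbbb, CAZ) ⊢ (q, aaabbbb, AZ) ⊢ (q, aabbbb, CAZ) ⊢ (p, abbbb, CAZ) ⊢ (p, bbbb, AZ) ⊢ (p, bbb, CZ) ⊢ (p, bb, Z) ⊢ (q, b, CAZ) ⊢ (q, ε, AZ)
All input consumed in state q with stack AZ.

AZ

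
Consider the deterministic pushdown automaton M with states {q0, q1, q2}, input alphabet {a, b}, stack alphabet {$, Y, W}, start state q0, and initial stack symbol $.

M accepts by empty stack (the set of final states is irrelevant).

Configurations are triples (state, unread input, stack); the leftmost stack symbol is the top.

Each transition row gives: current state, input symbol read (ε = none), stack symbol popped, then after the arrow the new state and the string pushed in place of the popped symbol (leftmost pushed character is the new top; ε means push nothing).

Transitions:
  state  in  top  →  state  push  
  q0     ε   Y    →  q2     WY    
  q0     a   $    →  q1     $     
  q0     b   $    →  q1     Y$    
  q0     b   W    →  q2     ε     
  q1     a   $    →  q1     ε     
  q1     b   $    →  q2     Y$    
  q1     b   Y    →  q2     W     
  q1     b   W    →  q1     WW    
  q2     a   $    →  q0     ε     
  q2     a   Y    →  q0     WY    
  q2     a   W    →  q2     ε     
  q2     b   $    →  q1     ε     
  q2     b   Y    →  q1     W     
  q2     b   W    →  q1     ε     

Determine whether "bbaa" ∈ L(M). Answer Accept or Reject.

Accept

(q0, bbaa, $)
  read b, top $: go to q1, push Y$ → (q1, baa, Y$)
  read b, top Y: go to q2, push W → (q2, aa, W$)
  read a, top W: go to q2, push ε → (q2, a, $)
  read a, top $: go to q0, push ε → (q0, ε, ε)
All input consumed and the stack is empty.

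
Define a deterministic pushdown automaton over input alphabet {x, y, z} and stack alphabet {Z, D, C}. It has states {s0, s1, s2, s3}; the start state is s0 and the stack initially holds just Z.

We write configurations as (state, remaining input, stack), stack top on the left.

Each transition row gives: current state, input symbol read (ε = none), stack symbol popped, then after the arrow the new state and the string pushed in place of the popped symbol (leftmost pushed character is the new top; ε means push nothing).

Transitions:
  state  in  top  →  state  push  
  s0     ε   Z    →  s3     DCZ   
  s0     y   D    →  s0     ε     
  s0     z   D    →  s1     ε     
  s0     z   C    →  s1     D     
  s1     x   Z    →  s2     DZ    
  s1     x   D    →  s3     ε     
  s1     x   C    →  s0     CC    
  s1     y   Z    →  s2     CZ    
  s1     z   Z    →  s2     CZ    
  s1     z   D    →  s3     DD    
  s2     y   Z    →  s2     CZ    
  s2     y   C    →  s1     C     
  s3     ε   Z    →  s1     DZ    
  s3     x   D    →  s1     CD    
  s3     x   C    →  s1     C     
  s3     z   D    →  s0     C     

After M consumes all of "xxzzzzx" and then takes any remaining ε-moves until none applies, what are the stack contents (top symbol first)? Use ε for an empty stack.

DCDCZ

(s0, xxzzzzx, Z)
  ε-move, top Z: go to s3, push DCZ → (s3, xxzzzzx, DCZ)
  read x, top D: go to s1, push CD → (s1, xzzzzx, CDCZ)
  read x, top C: go to s0, push CC → (s0, zzzzx, CCDCZ)
  read z, top C: go to s1, push D → (s1, zzzx, DCDCZ)
  read z, top D: go to s3, push DD → (s3, zzx, DDCDCZ)
  read z, top D: go to s0, push C → (s0, zx, CDCDCZ)
  read z, top C: go to s1, push D → (s1, x, DDCDCZ)
  read x, top D: go to s3, push ε → (s3, ε, DCDCZ)
All input consumed in state s3 with stack DCDCZ.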